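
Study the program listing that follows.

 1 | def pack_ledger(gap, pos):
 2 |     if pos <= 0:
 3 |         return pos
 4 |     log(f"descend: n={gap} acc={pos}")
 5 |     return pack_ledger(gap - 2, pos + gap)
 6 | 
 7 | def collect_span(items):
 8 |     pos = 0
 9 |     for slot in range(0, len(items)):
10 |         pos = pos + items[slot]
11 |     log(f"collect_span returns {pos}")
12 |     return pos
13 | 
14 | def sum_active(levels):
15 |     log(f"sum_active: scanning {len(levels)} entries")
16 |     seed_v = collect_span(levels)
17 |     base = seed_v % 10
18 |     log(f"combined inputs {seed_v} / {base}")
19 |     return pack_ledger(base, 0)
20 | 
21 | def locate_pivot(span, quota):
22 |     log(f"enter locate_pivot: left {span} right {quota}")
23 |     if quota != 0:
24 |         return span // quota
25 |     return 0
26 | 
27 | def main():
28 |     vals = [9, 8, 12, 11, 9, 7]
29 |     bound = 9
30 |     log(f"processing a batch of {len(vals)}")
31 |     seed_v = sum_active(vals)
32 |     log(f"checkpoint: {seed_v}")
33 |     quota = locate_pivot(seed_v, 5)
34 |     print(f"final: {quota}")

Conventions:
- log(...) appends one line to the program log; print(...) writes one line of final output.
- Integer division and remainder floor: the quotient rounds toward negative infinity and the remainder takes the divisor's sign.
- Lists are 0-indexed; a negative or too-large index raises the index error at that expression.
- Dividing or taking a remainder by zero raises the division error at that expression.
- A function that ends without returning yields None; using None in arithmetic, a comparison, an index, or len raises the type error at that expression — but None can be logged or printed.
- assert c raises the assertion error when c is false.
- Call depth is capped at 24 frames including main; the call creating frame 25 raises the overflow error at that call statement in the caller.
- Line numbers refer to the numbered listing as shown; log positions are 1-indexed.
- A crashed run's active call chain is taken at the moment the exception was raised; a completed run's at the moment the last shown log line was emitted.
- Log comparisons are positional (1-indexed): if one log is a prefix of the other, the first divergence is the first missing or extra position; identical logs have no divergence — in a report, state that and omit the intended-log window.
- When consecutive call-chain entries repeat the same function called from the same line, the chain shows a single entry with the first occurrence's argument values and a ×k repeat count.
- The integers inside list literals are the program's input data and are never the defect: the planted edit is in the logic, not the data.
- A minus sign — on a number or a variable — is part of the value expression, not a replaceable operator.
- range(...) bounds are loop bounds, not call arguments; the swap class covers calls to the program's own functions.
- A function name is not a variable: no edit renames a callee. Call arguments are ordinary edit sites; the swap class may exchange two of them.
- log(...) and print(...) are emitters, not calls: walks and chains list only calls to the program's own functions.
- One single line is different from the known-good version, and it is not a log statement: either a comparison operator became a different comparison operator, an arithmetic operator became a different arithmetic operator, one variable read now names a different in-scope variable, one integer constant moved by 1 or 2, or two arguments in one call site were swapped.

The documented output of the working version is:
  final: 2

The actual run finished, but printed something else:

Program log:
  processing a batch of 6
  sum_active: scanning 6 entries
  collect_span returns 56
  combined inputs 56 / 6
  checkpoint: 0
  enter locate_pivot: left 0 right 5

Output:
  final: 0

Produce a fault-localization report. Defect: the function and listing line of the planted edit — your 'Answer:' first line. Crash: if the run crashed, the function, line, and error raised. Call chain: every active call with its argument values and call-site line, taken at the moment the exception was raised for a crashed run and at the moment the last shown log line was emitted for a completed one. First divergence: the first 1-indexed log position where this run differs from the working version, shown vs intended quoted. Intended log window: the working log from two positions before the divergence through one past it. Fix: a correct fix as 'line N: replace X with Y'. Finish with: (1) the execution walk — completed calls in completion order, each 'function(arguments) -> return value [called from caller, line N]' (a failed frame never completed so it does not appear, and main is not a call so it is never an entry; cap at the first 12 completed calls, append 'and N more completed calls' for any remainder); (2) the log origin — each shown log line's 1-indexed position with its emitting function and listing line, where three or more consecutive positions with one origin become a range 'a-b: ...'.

Answer: the defect is in pack_ledger at line 2.
Key fact: Everything matches until log position 5, which reads 'checkpoint: 0' in place of 'descend: n=6 acc=0'.
Call chain: main -> locate_pivot(0, 5) (called at line 33).
First divergence: position 5; shown 'checkpoint: 0' vs intended 'descend: n=6 acc=0'.
Intended log window:
  3: collect_span returns 56
  4: combined inputs 56 / 6
  5: descend: n=6 acc=0
  6: descend: n=4 acc=6
Execution walk:
  collect_span([9, 8, 12, 11, 9, 7]) -> 56  [called from sum_active, line 16]
  pack_ledger(6, 0) -> 0  [called from sum_active, line 19]
  sum_active([9, 8, 12, 11, 9, 7]) -> 0  [called from main, line 31]
  locate_pivot(0, 5) -> 0  [called from main, line 33]
Origin of each log line:
  1: from main, line 30
  2: from sum_active, line 15
  3: from collect_span, line 11
  4: from sum_active, line 18
  5: from main, line 32
  6: from locate_pivot, line 22
A correct fix: line 2: replace `pos` with `gap`.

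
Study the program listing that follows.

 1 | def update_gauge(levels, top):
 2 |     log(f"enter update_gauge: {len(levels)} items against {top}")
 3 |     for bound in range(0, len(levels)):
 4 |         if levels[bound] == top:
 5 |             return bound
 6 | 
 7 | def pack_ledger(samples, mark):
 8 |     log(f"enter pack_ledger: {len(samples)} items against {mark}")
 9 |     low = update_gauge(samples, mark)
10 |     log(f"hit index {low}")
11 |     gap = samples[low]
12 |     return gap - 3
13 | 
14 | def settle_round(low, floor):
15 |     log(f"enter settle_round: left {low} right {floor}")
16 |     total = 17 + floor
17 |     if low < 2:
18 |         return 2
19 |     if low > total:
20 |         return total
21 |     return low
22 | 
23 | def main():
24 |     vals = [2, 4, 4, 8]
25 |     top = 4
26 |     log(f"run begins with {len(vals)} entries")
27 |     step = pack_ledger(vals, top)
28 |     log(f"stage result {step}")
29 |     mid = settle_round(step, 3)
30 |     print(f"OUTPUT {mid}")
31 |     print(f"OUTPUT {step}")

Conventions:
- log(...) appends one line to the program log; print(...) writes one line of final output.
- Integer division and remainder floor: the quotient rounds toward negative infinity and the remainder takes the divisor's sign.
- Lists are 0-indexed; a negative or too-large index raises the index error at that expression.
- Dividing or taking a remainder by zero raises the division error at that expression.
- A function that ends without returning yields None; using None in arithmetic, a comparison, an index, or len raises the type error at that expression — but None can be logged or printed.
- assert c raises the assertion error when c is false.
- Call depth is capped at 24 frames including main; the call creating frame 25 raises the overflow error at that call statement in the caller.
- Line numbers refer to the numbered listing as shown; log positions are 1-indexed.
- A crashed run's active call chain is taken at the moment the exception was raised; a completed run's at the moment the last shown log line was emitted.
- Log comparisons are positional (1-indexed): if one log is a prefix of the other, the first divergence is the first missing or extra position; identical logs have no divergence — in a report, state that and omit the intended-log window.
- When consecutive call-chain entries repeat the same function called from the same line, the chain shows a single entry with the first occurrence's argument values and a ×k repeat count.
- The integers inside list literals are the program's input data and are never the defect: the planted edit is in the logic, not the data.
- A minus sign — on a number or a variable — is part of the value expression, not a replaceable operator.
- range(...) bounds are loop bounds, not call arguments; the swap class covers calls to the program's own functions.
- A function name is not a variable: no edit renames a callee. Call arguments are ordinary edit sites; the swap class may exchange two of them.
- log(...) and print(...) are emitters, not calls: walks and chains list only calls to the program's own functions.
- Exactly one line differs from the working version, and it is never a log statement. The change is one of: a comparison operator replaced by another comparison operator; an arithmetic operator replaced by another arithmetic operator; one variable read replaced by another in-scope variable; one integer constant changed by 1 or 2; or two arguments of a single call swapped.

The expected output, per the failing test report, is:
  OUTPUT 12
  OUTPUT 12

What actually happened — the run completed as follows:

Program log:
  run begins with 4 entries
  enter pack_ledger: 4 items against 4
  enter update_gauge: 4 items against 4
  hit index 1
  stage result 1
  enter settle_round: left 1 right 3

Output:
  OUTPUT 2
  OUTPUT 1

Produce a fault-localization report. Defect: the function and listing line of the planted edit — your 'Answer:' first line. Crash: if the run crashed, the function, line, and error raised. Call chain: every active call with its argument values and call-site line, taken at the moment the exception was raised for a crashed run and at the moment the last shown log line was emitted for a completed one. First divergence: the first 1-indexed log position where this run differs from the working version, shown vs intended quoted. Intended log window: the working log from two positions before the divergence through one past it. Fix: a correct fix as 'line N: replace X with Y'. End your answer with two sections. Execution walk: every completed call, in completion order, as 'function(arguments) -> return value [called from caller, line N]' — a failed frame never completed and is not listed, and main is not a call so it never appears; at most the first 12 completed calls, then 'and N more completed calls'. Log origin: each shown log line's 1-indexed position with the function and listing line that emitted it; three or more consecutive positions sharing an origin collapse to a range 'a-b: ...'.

Answer: the defect is in pack_ledger at line 12.
Key fact: Everything matches until log position 5, which reads 'stage result 1' in place of 'stage result 12'.
Call chain: main -> settle_round(1, 3) (called at line 29).
First divergence: position 5; shown 'stage result 1' vs intended 'stage result 12'.
Intended log window:
  3: enter update_gauge: 4 items against 4
  4: hit index 1
  5: stage result 12
  6: enter settle_round: left 12 right 3
Execution walk:
  update_gauge([2, 4, 4, 8], 4) -> 1  [called from pack_ledger, line 9]
  pack_ledger([2, 4, 4, 8], 4) -> 1  [called from main, line 27]
  settle_round(1, 3) -> 2  [called from main, line 29]
Origin of each log line:
  1: from main, line 26
  2: from pack_ledger, line 8
  3: from update_gauge, line 2
  4: from pack_ledger, line 10
  5: from main, line 28
  6: from settle_round, line 15
A correct fix: line 12: replace `-` with `*`.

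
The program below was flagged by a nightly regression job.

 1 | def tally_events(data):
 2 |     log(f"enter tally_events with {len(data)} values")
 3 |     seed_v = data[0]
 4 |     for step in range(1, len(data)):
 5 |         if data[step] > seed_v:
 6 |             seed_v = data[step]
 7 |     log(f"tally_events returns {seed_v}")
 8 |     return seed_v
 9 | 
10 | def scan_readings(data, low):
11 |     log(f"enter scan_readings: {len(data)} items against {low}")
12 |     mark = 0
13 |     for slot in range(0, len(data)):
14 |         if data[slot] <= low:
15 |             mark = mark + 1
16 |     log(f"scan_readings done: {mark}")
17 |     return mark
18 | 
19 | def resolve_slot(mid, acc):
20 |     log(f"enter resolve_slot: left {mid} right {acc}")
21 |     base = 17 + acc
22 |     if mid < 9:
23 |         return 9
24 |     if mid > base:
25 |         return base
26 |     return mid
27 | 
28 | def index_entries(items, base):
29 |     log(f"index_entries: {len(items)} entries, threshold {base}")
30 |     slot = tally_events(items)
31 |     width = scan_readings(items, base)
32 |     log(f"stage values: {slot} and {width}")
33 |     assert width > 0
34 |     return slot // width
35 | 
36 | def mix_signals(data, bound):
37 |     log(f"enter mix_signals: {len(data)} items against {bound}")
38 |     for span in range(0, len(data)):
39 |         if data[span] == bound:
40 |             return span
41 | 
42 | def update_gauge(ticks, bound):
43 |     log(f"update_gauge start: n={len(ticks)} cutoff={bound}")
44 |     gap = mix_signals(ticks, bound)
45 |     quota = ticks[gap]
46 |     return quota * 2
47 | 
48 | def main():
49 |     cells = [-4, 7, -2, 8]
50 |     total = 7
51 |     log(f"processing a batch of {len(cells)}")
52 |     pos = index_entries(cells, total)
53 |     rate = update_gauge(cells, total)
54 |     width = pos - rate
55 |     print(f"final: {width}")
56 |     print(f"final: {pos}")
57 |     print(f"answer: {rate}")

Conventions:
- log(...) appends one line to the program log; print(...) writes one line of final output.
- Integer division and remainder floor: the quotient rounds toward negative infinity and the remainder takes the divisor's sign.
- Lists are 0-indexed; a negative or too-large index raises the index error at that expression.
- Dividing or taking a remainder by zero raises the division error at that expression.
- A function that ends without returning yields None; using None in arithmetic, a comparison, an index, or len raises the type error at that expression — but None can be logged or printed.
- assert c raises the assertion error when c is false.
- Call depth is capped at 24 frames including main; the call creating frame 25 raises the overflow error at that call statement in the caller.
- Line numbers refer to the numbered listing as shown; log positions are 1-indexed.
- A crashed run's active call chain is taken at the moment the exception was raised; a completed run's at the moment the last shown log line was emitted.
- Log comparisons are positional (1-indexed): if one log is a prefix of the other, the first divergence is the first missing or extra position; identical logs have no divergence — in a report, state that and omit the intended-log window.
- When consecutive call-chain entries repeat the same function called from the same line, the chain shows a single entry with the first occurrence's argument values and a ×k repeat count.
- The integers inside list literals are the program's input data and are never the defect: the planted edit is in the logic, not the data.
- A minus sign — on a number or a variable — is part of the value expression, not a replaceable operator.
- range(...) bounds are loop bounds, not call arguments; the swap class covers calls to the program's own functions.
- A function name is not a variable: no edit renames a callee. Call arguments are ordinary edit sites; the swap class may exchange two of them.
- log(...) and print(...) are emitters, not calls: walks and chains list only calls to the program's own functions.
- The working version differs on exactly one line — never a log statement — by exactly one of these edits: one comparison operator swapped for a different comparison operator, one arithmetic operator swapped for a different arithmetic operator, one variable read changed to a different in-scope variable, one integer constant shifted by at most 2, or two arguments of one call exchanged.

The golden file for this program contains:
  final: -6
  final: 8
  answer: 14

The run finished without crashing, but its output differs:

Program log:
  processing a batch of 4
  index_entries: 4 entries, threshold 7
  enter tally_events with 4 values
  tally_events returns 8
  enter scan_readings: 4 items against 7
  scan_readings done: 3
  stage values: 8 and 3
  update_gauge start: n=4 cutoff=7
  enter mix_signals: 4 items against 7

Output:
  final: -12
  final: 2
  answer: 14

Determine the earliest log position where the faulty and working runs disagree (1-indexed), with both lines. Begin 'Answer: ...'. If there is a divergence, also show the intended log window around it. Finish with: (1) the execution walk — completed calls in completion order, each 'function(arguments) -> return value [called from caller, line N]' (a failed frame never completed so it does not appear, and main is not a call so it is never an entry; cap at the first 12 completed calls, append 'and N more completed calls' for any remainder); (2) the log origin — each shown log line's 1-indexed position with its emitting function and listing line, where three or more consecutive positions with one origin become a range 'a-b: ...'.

Answer: at position 6 the run shows 'scan_readings done: 3' where the working version logs 'scan_readings done: 1'.
Intended log window:
  4: tally_events returns 8
  5: enter scan_readings: 4 items against 7
  6: scan_readings done: 1
  7: stage values: 8 and 1
Execution walk:
  tally_events([-4, 7, -2, 8]) -> 8  [called from index_entries, line 30]
  scan_readings([-4, 7, -2, 8], 7) -> 3  [called from index_entries, line 31]
  index_entries([-4, 7, -2, 8], 7) -> 2  [called from main, line 52]
  mix_signals([-4, 7, -2, 8], 7) -> 1  [called from update_gauge, line 44]
  update_gauge([-4, 7, -2, 8], 7) -> 14  [called from main, line 53]
Origin of each log line:
  1 — main, line 51
  2 — index_entries, line 29
  3 — tally_events, line 2
  4 — tally_events, line 7
  5 — scan_readings, line 11
  6 — scan_readings, line 16
  7 — index_entries, line 32
  8 — update_gauge, line 43
  9 — mix_signals, line 37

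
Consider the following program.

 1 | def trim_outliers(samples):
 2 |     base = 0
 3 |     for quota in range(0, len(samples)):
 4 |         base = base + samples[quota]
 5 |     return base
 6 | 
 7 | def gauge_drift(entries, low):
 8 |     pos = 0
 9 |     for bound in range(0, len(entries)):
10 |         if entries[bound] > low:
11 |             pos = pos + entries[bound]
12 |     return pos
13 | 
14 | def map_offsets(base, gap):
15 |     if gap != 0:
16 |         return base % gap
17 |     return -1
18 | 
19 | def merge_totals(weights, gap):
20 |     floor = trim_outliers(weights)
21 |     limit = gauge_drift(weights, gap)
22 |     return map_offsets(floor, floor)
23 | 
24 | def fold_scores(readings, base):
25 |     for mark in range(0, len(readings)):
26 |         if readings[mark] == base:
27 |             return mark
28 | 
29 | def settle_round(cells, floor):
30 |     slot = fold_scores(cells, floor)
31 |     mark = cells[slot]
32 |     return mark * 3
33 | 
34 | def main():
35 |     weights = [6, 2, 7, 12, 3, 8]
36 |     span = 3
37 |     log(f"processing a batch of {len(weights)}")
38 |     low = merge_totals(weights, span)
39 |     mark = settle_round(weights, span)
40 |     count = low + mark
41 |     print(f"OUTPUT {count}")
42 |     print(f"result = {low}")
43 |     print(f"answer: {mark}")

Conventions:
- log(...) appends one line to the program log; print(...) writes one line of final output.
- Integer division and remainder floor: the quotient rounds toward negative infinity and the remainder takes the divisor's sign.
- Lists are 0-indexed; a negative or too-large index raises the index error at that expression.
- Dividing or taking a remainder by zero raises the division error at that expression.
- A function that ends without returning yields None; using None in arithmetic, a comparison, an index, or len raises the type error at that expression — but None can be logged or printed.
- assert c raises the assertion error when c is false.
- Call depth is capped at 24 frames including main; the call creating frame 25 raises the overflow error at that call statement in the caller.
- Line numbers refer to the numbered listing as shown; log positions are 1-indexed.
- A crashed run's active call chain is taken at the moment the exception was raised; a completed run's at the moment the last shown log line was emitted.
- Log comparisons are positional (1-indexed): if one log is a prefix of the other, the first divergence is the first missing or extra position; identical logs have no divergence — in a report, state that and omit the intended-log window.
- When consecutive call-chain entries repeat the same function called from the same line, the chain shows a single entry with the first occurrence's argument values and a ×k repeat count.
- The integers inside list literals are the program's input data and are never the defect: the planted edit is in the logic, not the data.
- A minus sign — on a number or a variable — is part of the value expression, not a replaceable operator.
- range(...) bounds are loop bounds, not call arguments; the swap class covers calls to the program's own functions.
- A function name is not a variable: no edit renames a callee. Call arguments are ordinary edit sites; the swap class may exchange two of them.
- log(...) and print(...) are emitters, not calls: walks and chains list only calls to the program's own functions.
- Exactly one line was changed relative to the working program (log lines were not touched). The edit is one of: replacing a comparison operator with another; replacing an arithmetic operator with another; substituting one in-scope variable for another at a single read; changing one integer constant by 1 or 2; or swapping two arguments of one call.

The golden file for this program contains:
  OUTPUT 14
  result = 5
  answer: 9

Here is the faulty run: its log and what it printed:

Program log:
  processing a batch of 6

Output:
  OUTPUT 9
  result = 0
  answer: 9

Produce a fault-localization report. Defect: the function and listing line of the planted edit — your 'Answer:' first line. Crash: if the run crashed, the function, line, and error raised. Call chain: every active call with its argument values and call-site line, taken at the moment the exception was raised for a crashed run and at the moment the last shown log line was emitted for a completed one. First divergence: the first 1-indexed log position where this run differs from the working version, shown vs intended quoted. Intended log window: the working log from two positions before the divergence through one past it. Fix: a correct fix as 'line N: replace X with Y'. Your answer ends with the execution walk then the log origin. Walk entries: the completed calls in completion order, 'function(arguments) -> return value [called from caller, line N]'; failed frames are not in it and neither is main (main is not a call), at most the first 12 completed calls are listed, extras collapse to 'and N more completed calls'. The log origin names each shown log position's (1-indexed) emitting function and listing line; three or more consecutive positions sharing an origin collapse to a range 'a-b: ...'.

Answer: the defect is in merge_totals at line 22.
Core observation: No log line changed; the fault shows up purely in the output.
Call chain: main.
First divergence: none (the log streams are identical).
Execution walk:
  trim_outliers([6, 2, 7, 12, 3, 8]) -> 38  [called from merge_totals, line 20]
  gauge_drift([6, 2, 7, 12, 3, 8], 3) -> 33  [called from merge_totals, line 21]
  map_offsets(38, 38) -> 0  [called from merge_totals, line 22]
  merge_totals([6, 2, 7, 12, 3, 8], 3) -> 0  [called from main, line 38]
  fold_scores([6, 2, 7, 12, 3, 8], 3) -> 4  [called from settle_round, line 30]
  settle_round([6, 2, 7, 12, 3, 8], 3) -> 9  [called from main, line 39]
Origin of each log line:
  1: logged in main at line 37
A correct fix: line 22: replace `map_offsets(floor, floor)` with `map_offsets(floor, limit)`.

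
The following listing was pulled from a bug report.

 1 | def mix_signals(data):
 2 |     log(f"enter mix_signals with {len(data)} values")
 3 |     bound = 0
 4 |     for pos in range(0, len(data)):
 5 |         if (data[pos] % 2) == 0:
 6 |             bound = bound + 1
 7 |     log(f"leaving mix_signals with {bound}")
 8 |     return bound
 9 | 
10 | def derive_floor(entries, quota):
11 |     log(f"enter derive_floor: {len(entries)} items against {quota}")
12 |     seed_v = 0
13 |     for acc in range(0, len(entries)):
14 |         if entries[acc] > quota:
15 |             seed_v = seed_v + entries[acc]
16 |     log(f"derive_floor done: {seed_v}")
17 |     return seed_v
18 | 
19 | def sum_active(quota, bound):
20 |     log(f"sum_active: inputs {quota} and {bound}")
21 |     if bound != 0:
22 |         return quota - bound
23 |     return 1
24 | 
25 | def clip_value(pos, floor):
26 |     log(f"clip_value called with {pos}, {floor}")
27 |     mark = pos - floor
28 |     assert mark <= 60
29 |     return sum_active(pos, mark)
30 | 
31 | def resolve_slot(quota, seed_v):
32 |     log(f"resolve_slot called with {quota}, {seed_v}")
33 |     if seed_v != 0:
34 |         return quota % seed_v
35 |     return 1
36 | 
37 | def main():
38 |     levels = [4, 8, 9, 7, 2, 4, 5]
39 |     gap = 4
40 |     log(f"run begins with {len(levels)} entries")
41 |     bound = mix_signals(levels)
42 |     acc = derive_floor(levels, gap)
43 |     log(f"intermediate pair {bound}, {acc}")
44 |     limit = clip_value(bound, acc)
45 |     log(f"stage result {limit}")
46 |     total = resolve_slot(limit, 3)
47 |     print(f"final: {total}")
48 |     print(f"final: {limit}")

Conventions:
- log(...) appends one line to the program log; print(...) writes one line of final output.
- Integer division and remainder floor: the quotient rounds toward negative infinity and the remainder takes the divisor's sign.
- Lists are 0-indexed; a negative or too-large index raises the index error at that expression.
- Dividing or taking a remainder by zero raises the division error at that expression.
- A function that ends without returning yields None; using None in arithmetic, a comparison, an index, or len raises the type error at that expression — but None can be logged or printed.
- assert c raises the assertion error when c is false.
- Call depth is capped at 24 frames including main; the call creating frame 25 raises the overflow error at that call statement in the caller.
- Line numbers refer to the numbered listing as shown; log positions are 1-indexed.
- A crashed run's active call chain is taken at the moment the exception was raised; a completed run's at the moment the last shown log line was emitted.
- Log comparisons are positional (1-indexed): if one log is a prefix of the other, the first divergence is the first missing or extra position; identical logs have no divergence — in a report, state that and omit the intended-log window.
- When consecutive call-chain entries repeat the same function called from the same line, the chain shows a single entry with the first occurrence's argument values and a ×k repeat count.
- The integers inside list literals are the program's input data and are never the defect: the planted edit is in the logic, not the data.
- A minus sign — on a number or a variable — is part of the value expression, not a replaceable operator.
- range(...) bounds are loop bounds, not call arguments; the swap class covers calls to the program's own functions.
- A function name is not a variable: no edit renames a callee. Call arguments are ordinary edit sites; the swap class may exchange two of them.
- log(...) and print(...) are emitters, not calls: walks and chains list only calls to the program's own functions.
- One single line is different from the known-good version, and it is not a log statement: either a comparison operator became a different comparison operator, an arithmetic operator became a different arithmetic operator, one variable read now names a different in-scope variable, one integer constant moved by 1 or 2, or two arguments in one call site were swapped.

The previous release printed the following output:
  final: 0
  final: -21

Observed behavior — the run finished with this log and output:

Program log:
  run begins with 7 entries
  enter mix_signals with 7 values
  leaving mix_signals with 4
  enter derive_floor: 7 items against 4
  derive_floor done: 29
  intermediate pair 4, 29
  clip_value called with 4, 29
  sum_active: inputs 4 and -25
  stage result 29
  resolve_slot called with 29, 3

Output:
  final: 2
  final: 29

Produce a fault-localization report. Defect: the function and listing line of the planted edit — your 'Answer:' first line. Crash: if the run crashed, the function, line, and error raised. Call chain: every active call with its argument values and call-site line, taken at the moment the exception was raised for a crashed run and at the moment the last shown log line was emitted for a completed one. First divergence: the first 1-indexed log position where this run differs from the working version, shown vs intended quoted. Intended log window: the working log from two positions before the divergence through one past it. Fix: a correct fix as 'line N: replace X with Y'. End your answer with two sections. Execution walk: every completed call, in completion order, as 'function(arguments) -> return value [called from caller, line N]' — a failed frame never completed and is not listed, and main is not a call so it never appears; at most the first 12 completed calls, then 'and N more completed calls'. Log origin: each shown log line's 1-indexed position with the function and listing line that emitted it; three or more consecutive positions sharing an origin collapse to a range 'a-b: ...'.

Answer: the defect is in sum_active at line 22.
Core observation: Everything matches until log position 9, which reads 'stage result 29' in place of 'stage result -21'.
Call chain: main -> resolve_slot(29, 3) (called at line 46).
First divergence: at position 9 the run shows 'stage result 29' where the working version logs 'stage result -21'.
Intended log window:
  7: clip_value called with 4, 29
  8: sum_active: inputs 4 and -25
  9: stage result -21
  10: resolve_slot called with -21, 3
Execution walk:
  mix_signals([4, 8, 9, 7, 2, 4, 5]) -> 4  [called from main, line 41]
  derive_floor([4, 8, 9, 7, 2, 4, 5], 4) -> 29  [called from main, line 42]
  sum_active(4, -25) -> 29  [called from clip_value, line 29]
  clip_value(4, 29) -> 29  [called from main, line 44]
  resolve_slot(29, 3) -> 2  [called from main, line 46]
Log origin:
  1: emitted by main (line 40)
  2: emitted by mix_signals (line 2)
  3: emitted by mix_signals (line 7)
  4: emitted by derive_floor (line 11)
  5: emitted by derive_floor (line 16)
  6: emitted by main (line 43)
  7: emitted by clip_value (line 26)
  8: emitted by sum_active (line 20)
  9: emitted by main (line 45)
  10: emitted by resolve_slot (line 32)
A correct fix: line 22: replace `-` with `%`.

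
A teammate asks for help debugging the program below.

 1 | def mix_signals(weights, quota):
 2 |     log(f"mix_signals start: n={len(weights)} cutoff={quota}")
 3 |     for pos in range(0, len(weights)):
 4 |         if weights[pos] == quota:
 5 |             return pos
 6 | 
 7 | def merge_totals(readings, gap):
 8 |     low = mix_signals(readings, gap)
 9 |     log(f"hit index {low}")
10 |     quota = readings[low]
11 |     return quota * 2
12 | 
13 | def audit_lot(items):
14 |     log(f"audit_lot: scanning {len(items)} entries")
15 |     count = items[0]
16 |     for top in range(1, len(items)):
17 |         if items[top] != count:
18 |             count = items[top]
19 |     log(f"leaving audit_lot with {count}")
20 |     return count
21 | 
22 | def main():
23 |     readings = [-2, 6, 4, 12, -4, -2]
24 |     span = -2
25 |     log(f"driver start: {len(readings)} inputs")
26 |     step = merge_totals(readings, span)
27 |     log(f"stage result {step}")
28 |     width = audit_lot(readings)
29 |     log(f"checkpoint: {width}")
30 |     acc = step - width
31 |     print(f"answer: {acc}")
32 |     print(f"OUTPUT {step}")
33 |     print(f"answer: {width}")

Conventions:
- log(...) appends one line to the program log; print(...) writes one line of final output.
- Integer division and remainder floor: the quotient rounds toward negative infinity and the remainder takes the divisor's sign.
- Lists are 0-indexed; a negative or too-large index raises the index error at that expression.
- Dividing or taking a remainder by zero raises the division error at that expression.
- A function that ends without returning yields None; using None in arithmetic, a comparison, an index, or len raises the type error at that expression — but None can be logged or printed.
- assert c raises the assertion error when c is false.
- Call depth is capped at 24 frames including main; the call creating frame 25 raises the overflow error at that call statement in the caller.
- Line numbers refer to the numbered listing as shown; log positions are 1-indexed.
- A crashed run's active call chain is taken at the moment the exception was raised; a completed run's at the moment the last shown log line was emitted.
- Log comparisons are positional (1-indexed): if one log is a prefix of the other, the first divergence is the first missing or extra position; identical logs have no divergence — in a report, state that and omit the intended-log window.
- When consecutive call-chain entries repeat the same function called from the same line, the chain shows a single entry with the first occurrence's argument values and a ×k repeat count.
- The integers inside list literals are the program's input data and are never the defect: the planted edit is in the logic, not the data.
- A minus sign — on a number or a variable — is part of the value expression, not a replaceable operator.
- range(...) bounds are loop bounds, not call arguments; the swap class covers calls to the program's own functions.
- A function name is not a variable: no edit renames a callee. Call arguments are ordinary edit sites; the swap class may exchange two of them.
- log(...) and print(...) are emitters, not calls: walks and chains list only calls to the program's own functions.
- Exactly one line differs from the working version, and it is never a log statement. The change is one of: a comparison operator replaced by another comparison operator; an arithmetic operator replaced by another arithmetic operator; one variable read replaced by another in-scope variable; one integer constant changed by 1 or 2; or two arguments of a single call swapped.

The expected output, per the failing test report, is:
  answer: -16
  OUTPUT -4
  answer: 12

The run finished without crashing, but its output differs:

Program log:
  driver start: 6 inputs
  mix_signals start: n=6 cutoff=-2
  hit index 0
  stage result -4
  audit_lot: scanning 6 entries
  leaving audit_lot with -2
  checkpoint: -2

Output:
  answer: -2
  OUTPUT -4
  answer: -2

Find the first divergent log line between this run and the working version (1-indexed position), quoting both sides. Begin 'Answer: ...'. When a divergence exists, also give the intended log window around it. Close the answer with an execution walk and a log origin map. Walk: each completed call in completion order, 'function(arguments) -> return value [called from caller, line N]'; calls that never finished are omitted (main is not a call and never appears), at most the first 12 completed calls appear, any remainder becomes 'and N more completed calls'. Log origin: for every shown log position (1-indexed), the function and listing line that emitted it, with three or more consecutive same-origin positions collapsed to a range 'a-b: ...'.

Answer: position 6; shown 'leaving audit_lot with -2' vs intended 'leaving audit_lot with 12'.
Intended log window:
  4: stage result -4
  5: audit_lot: scanning 6 entries
  6: leaving audit_lot with 12
  7: checkpoint: 12
Execution walk:
  mix_signals([-2, 6, 4, 12, -4, -2], -2) -> 0  [called from merge_totals, line 8]
  merge_totals([-2, 6, 4, 12, -4, -2], -2) -> -4  [called from main, line 26]
  audit_lot([-2, 6, 4, 12, -4, -2]) -> -2  [called from main, line 28]
Origin of each log line:
  1: emitted by main (line 25)
  2: emitted by mix_signals (line 2)
  3: emitted by merge_totals (line 9)
  4: emitted by main (line 27)
  5: emitted by audit_lot (line 14)
  6: emitted by audit_lot (line 19)
  7: emitted by main (line 29)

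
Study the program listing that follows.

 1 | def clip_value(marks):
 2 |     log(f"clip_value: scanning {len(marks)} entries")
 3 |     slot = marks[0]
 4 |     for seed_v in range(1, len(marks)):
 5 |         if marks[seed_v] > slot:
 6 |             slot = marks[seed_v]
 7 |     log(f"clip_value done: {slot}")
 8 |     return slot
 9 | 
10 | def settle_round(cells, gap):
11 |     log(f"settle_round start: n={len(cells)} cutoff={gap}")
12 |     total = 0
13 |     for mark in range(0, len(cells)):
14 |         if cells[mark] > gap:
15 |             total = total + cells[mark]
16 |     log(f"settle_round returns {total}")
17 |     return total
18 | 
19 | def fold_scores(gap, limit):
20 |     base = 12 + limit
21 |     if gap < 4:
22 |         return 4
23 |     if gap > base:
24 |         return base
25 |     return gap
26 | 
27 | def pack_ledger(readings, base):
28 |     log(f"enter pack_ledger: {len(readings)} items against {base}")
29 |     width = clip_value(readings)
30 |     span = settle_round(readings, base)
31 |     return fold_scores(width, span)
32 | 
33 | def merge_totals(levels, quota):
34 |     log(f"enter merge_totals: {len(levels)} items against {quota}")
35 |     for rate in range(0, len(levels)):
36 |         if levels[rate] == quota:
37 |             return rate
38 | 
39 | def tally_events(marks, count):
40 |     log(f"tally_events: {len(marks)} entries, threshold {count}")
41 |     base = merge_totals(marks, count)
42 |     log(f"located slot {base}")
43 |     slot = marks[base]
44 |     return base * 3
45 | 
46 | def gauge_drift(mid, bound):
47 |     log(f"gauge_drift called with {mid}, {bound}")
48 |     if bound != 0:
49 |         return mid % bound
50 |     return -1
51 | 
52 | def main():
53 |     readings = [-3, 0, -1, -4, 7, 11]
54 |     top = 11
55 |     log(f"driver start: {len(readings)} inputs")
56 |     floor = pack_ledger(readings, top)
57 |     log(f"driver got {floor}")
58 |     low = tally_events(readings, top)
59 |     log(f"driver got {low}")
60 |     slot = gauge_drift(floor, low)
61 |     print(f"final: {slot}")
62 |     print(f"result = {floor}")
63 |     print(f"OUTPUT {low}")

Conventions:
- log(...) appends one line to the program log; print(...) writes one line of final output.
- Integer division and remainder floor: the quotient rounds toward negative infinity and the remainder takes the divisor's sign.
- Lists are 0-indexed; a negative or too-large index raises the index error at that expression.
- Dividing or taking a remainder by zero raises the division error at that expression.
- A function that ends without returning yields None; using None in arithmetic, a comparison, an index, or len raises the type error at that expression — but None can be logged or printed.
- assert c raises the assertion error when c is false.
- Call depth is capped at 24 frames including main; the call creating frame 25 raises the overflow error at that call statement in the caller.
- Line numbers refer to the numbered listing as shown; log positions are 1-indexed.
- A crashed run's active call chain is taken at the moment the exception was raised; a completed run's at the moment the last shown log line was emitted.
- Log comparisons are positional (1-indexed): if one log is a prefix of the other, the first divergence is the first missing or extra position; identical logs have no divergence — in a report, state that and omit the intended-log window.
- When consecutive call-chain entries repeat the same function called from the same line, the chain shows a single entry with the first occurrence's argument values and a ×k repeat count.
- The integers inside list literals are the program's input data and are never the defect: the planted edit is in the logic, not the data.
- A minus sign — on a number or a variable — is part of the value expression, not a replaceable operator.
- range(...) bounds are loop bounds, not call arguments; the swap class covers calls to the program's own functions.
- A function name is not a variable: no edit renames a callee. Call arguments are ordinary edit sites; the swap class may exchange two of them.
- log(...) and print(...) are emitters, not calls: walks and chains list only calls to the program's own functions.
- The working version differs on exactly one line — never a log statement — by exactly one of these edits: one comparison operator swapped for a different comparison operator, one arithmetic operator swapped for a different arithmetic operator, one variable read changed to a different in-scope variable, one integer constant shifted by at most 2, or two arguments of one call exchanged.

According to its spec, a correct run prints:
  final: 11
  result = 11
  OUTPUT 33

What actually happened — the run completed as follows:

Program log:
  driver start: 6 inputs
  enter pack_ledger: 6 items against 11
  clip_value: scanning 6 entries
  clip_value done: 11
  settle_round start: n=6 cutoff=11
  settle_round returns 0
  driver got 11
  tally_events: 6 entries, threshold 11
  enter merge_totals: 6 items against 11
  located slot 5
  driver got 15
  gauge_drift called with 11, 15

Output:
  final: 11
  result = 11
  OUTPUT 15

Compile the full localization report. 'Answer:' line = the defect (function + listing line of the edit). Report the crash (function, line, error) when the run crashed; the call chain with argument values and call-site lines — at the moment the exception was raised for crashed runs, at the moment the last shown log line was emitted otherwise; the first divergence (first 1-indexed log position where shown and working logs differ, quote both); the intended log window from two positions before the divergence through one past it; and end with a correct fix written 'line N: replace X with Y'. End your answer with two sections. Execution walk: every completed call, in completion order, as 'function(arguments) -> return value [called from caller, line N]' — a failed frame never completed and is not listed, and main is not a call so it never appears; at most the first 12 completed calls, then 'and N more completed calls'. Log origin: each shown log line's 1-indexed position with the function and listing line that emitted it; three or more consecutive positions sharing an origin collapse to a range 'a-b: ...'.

Answer: the defect is in tally_events at line 44.
Core observation: The earliest visible damage is log position 11 — 'driver got 15' rather than the intended 'driver got 33'.
Call chain: main -> gauge_drift(11, 15) (called at line 60).
First divergence: position 11 — shown 'driver got 15', intended 'driver got 33'.
Intended log window:
  9: enter merge_totals: 6 items against 11
  10: located slot 5
  11: driver got 33
  12: gauge_drift called with 11, 33
Execution walk:
  clip_value([-3, 0, -1, -4, 7, 11]) -> 11  [called from pack_ledger, line 29]
  settle_round([-3, 0, -1, -4, 7, 11], 11) -> 0  [called from pack_ledger, line 30]
  fold_scores(11, 0) -> 11  [called from pack_ledger, line 31]
  pack_ledger([-3, 0, -1, -4, 7, 11], 11) -> 11  [called from main, line 56]
  merge_totals([-3, 0, -1, -4, 7, 11], 11) -> 5  [called from tally_events, line 41]
  tally_events([-3, 0, -1, -4, 7, 11], 11) -> 15  [called from main, line 58]
  gauge_drift(11, 15) -> 11  [called from main, line 60]
Origin of each log line:
  1: from main, line 55
  2: from pack_ledger, line 28
  3: from clip_value, line 2
  4: from clip_value, line 7
  5: from settle_round, line 11
  6: from settle_round, line 16
  7: from main, line 57
  8: from tally_events, line 40
  9: from merge_totals, line 34
  10: from tally_events, line 42
  11: from main, line 59
  12: from gauge_drift, line 47
A correct fix: line 44: replace `base` with `slot`.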